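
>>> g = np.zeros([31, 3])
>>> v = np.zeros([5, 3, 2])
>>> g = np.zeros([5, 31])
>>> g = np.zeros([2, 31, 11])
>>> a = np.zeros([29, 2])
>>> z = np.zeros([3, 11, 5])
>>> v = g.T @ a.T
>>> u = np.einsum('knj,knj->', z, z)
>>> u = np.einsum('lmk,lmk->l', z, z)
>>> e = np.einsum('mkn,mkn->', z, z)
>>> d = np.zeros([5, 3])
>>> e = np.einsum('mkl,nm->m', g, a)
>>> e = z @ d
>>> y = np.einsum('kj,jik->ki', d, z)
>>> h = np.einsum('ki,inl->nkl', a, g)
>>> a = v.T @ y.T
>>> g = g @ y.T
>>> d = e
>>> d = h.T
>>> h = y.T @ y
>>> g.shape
(2, 31, 5)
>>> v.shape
(11, 31, 29)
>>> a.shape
(29, 31, 5)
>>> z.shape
(3, 11, 5)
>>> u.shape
(3,)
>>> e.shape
(3, 11, 3)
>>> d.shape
(11, 29, 31)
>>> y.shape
(5, 11)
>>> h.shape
(11, 11)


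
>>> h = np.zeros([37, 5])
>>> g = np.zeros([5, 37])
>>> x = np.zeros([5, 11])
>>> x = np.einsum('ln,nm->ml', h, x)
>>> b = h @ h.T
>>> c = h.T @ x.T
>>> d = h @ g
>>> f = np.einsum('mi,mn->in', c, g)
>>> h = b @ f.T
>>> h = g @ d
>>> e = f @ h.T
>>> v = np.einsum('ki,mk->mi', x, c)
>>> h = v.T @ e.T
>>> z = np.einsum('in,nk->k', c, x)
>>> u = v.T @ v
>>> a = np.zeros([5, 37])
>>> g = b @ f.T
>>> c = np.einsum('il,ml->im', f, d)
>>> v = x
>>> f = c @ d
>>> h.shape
(37, 11)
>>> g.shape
(37, 11)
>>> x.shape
(11, 37)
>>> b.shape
(37, 37)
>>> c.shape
(11, 37)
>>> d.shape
(37, 37)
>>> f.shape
(11, 37)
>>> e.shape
(11, 5)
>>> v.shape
(11, 37)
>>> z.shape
(37,)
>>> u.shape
(37, 37)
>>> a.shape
(5, 37)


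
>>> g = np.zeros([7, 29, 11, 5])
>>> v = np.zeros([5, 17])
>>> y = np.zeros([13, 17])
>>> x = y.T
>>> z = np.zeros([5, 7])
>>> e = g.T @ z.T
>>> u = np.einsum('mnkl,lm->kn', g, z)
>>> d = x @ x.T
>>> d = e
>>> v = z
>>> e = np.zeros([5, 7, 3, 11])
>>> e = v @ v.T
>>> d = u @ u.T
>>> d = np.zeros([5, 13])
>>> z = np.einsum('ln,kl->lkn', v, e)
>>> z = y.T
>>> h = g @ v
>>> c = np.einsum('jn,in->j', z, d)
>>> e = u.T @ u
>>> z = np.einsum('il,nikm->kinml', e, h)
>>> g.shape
(7, 29, 11, 5)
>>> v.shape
(5, 7)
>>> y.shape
(13, 17)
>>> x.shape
(17, 13)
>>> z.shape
(11, 29, 7, 7, 29)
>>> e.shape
(29, 29)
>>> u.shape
(11, 29)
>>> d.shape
(5, 13)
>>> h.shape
(7, 29, 11, 7)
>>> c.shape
(17,)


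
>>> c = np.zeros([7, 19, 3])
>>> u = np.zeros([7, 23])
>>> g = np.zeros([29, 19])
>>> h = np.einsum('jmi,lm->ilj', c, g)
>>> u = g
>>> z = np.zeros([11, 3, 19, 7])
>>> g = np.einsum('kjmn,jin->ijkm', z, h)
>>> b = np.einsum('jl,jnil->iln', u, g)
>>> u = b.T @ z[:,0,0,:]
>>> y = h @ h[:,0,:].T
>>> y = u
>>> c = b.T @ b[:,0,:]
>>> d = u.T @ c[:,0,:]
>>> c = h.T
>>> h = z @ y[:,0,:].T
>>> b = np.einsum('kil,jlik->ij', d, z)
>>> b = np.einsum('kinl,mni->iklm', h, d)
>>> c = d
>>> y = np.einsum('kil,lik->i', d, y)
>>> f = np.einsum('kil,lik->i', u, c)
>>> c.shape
(7, 19, 3)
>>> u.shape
(3, 19, 7)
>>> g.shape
(29, 3, 11, 19)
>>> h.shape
(11, 3, 19, 3)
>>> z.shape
(11, 3, 19, 7)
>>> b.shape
(3, 11, 3, 7)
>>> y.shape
(19,)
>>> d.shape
(7, 19, 3)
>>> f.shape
(19,)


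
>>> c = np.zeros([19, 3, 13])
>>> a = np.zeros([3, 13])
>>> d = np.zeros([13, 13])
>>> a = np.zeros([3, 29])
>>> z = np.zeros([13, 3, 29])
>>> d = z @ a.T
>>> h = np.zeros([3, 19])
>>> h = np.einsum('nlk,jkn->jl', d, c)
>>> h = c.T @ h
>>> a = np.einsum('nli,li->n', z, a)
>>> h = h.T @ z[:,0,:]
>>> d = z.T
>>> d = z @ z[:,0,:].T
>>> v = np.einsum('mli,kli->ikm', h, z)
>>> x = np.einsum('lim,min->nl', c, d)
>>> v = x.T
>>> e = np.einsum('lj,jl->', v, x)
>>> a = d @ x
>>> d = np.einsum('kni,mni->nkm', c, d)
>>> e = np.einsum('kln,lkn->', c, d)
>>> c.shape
(19, 3, 13)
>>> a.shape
(13, 3, 19)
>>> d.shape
(3, 19, 13)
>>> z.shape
(13, 3, 29)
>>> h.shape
(3, 3, 29)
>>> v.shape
(19, 13)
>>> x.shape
(13, 19)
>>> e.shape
()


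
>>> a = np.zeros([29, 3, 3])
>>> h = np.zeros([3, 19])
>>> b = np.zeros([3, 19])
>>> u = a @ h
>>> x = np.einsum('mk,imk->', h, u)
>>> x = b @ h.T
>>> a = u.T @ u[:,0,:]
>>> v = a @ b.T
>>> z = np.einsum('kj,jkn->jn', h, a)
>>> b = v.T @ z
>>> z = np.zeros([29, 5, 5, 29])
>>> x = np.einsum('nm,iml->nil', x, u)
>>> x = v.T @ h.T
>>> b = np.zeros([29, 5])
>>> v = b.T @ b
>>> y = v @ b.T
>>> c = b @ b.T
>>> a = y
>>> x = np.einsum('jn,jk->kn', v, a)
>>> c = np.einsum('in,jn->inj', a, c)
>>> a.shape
(5, 29)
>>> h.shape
(3, 19)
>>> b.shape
(29, 5)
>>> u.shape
(29, 3, 19)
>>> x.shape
(29, 5)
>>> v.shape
(5, 5)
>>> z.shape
(29, 5, 5, 29)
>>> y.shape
(5, 29)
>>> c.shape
(5, 29, 29)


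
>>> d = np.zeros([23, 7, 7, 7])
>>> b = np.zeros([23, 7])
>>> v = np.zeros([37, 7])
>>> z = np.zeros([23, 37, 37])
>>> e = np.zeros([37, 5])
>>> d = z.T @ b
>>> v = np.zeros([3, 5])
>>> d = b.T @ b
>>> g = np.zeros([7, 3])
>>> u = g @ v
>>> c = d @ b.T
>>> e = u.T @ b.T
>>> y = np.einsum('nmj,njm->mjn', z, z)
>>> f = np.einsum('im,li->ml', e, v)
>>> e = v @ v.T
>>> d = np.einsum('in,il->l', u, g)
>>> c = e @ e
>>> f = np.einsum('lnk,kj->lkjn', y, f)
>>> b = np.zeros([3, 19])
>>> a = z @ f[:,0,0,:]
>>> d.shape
(3,)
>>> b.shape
(3, 19)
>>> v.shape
(3, 5)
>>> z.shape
(23, 37, 37)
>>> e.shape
(3, 3)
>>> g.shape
(7, 3)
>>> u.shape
(7, 5)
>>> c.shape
(3, 3)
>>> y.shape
(37, 37, 23)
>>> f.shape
(37, 23, 3, 37)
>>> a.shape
(23, 37, 37)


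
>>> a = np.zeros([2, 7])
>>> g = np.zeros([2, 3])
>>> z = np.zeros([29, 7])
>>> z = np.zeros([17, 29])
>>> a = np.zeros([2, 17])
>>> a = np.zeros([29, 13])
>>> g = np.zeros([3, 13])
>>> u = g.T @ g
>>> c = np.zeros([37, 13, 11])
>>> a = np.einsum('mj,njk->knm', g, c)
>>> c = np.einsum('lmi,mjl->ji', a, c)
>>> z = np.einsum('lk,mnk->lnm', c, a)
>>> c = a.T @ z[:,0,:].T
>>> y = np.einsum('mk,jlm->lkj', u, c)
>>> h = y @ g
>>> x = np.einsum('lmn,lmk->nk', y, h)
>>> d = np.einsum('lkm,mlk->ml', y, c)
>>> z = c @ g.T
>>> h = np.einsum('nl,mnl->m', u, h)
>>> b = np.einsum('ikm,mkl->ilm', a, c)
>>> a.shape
(11, 37, 3)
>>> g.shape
(3, 13)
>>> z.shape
(3, 37, 3)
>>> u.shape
(13, 13)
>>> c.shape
(3, 37, 13)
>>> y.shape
(37, 13, 3)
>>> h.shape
(37,)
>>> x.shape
(3, 13)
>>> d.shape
(3, 37)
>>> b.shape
(11, 13, 3)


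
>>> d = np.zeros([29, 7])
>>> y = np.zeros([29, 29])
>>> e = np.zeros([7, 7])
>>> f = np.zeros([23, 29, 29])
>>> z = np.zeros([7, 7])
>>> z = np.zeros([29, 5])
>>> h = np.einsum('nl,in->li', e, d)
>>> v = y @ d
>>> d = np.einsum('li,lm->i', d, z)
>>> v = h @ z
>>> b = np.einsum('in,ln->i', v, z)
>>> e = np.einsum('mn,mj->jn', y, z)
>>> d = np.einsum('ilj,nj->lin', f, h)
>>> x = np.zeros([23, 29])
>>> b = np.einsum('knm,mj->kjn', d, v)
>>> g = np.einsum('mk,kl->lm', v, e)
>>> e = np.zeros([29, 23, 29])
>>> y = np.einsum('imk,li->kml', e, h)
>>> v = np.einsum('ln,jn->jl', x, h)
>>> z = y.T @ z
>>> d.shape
(29, 23, 7)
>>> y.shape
(29, 23, 7)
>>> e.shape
(29, 23, 29)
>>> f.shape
(23, 29, 29)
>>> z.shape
(7, 23, 5)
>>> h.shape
(7, 29)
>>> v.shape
(7, 23)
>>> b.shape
(29, 5, 23)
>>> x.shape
(23, 29)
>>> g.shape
(29, 7)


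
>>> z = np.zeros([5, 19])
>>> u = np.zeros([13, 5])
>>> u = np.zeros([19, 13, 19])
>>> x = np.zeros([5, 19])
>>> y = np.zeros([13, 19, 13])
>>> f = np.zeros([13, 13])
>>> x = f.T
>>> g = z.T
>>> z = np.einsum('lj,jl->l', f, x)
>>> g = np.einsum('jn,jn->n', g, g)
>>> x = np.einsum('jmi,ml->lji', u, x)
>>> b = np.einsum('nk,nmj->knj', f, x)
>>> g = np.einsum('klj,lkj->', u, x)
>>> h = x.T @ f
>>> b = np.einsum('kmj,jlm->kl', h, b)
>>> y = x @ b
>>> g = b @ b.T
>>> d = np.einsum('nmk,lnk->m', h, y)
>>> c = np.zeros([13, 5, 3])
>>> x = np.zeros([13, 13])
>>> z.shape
(13,)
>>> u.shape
(19, 13, 19)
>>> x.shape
(13, 13)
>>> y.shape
(13, 19, 13)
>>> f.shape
(13, 13)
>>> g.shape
(19, 19)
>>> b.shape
(19, 13)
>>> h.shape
(19, 19, 13)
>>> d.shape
(19,)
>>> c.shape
(13, 5, 3)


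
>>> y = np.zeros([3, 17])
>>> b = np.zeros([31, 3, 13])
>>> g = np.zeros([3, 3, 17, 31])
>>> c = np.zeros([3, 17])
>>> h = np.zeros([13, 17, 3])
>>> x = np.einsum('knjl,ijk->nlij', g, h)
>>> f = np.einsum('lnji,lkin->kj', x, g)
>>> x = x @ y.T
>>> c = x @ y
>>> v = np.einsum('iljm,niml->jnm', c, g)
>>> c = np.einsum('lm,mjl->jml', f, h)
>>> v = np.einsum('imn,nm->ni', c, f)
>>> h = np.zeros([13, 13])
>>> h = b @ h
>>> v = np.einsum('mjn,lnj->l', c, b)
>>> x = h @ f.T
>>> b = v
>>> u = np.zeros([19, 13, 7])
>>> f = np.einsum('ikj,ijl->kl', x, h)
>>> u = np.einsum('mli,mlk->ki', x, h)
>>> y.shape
(3, 17)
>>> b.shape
(31,)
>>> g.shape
(3, 3, 17, 31)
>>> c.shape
(17, 13, 3)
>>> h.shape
(31, 3, 13)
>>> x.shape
(31, 3, 3)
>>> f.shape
(3, 13)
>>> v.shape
(31,)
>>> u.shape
(13, 3)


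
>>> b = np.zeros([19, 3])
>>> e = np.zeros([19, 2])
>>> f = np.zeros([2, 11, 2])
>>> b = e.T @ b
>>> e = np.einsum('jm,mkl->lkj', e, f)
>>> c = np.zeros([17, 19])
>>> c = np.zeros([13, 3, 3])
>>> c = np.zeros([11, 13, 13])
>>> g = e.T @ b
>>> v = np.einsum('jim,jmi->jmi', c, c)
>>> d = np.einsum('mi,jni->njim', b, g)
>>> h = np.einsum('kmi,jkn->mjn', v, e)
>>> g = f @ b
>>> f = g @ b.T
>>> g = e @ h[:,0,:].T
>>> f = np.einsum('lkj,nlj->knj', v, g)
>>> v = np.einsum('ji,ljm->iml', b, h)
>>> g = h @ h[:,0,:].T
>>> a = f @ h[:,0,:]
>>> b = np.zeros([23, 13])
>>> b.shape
(23, 13)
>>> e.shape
(2, 11, 19)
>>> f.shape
(13, 2, 13)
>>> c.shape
(11, 13, 13)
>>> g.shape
(13, 2, 13)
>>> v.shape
(3, 19, 13)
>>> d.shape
(11, 19, 3, 2)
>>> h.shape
(13, 2, 19)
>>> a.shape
(13, 2, 19)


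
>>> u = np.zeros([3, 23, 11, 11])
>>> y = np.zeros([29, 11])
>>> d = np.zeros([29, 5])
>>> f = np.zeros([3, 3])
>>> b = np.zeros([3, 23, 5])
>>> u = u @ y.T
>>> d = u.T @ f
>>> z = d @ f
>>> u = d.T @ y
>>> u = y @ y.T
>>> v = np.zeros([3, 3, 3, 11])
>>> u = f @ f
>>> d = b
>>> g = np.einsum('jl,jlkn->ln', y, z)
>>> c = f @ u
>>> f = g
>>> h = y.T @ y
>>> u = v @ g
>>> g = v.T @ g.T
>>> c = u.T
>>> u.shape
(3, 3, 3, 3)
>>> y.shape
(29, 11)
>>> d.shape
(3, 23, 5)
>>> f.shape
(11, 3)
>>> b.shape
(3, 23, 5)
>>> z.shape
(29, 11, 23, 3)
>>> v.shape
(3, 3, 3, 11)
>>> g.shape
(11, 3, 3, 11)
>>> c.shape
(3, 3, 3, 3)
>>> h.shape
(11, 11)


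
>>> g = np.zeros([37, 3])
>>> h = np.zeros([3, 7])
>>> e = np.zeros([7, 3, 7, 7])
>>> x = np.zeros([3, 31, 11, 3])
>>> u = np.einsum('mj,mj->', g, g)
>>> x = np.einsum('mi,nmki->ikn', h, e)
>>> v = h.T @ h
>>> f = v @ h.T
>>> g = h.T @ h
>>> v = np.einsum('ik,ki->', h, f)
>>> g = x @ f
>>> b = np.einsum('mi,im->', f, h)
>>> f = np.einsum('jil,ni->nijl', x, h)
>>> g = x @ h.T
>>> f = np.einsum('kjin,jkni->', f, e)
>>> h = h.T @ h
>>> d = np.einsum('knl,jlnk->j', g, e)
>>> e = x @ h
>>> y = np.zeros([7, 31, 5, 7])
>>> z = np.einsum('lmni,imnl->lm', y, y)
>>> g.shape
(7, 7, 3)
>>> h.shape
(7, 7)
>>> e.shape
(7, 7, 7)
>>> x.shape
(7, 7, 7)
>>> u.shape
()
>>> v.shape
()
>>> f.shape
()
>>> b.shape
()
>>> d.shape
(7,)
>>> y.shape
(7, 31, 5, 7)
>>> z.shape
(7, 31)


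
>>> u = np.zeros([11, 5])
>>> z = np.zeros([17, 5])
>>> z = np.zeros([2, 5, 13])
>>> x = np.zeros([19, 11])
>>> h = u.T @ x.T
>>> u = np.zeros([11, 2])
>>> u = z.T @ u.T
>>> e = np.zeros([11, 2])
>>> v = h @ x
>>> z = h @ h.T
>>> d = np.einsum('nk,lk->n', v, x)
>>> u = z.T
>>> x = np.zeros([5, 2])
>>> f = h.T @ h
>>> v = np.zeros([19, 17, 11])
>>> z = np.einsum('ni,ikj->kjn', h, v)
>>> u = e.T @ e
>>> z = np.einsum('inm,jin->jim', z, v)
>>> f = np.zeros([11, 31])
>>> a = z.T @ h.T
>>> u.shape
(2, 2)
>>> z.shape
(19, 17, 5)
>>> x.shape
(5, 2)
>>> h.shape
(5, 19)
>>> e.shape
(11, 2)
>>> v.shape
(19, 17, 11)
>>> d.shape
(5,)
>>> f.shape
(11, 31)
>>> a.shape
(5, 17, 5)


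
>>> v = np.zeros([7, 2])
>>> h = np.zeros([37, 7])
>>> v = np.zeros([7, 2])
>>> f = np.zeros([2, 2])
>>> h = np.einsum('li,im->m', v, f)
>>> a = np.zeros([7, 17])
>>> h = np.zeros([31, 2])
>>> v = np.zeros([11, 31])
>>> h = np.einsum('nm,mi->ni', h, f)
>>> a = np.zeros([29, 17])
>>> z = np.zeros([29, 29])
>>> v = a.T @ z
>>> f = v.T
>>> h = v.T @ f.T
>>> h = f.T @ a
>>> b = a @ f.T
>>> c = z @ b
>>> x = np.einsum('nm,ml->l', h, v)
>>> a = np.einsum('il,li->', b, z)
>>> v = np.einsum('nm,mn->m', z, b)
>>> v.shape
(29,)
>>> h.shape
(17, 17)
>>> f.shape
(29, 17)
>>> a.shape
()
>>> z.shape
(29, 29)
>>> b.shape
(29, 29)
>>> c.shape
(29, 29)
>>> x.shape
(29,)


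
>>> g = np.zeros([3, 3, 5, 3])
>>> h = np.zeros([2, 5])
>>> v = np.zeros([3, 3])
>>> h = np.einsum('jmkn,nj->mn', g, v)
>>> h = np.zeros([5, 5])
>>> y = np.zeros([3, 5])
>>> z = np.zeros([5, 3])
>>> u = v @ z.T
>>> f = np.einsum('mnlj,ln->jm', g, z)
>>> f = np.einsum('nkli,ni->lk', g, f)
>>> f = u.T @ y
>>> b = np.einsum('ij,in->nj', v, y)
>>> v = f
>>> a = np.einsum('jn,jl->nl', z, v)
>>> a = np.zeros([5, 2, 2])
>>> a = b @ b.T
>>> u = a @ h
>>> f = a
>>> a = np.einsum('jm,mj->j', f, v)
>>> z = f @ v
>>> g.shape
(3, 3, 5, 3)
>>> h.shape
(5, 5)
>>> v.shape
(5, 5)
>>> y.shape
(3, 5)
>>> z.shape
(5, 5)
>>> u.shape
(5, 5)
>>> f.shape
(5, 5)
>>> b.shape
(5, 3)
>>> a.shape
(5,)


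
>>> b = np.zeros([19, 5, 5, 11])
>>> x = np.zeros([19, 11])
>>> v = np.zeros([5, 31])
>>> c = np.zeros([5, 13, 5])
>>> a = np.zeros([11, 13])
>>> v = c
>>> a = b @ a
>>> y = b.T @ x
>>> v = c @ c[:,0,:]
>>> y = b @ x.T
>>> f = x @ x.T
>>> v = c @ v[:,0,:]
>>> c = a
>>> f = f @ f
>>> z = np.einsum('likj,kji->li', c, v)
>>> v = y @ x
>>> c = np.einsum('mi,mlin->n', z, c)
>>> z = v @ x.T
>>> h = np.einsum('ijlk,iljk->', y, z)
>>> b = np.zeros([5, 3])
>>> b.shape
(5, 3)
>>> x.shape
(19, 11)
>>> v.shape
(19, 5, 5, 11)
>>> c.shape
(13,)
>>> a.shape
(19, 5, 5, 13)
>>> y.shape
(19, 5, 5, 19)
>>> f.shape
(19, 19)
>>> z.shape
(19, 5, 5, 19)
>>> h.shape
()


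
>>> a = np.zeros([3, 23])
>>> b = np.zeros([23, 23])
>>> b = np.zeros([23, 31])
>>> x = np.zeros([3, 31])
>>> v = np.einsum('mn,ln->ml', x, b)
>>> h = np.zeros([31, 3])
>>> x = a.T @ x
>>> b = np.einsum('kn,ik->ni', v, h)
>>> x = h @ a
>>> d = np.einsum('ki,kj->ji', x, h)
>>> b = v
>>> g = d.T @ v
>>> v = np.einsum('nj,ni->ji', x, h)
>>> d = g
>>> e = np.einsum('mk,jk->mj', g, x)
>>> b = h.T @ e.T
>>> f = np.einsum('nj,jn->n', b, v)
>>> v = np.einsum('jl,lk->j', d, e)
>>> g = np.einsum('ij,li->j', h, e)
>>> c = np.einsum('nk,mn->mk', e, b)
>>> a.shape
(3, 23)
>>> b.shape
(3, 23)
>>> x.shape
(31, 23)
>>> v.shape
(23,)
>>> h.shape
(31, 3)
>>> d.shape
(23, 23)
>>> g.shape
(3,)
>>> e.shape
(23, 31)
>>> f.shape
(3,)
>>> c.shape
(3, 31)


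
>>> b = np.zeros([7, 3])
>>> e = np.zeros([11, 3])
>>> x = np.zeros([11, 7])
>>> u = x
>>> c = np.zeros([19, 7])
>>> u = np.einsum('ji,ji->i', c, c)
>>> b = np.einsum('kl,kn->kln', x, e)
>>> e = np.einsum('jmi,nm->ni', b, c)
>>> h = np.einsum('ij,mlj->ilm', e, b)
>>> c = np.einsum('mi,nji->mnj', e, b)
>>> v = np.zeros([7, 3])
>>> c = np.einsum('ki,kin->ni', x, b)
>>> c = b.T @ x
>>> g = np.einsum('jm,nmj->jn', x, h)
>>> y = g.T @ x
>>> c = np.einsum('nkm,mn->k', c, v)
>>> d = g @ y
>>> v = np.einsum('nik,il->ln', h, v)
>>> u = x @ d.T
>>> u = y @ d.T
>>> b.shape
(11, 7, 3)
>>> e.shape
(19, 3)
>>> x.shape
(11, 7)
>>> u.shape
(19, 11)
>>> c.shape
(7,)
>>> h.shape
(19, 7, 11)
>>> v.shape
(3, 19)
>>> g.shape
(11, 19)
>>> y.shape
(19, 7)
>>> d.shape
(11, 7)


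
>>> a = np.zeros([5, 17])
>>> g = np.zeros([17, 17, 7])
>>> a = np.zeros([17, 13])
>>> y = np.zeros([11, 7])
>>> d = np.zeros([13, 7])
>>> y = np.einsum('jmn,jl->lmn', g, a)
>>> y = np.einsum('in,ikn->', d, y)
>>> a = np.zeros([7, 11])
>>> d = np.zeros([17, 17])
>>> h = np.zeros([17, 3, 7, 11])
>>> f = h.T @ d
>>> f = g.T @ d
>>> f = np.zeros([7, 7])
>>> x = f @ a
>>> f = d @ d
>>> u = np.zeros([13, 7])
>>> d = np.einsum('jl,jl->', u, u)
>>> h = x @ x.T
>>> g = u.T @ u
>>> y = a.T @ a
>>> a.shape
(7, 11)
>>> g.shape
(7, 7)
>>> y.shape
(11, 11)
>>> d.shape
()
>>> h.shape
(7, 7)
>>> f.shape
(17, 17)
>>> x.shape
(7, 11)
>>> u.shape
(13, 7)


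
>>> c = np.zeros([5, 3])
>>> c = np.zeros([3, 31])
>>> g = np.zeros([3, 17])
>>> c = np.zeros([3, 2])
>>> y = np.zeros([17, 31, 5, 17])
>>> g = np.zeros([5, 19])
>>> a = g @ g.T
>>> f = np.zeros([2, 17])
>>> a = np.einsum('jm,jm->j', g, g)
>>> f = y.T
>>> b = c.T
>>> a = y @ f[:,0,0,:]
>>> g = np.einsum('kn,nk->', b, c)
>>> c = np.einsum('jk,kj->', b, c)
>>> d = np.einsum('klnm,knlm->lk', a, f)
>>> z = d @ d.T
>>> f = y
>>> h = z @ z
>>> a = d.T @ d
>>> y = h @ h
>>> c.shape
()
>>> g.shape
()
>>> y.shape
(31, 31)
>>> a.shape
(17, 17)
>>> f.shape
(17, 31, 5, 17)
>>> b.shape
(2, 3)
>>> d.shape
(31, 17)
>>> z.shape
(31, 31)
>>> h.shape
(31, 31)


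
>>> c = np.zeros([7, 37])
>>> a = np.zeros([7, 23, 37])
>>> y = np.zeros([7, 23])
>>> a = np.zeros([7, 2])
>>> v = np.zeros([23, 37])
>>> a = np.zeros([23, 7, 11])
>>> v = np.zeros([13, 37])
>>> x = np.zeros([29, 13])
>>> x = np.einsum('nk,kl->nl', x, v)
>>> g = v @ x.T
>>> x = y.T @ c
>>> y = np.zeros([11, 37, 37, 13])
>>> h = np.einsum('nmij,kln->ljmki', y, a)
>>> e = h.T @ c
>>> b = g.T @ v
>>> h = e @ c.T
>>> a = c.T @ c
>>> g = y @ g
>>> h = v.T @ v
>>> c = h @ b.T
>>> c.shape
(37, 29)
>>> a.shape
(37, 37)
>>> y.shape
(11, 37, 37, 13)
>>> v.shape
(13, 37)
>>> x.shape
(23, 37)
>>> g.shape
(11, 37, 37, 29)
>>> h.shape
(37, 37)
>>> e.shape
(37, 23, 37, 13, 37)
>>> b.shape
(29, 37)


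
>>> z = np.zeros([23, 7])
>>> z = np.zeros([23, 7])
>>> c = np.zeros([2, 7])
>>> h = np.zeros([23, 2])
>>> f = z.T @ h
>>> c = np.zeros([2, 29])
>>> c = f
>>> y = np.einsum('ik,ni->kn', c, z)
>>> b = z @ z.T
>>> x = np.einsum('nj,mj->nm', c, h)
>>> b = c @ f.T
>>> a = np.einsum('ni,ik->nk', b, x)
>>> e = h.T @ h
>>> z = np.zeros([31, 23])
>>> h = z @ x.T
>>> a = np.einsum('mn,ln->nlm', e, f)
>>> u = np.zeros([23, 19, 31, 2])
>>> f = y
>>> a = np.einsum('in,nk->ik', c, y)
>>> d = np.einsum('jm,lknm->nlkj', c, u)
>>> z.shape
(31, 23)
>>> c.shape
(7, 2)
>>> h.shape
(31, 7)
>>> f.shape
(2, 23)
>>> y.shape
(2, 23)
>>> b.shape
(7, 7)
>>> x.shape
(7, 23)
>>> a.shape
(7, 23)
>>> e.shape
(2, 2)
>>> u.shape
(23, 19, 31, 2)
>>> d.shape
(31, 23, 19, 7)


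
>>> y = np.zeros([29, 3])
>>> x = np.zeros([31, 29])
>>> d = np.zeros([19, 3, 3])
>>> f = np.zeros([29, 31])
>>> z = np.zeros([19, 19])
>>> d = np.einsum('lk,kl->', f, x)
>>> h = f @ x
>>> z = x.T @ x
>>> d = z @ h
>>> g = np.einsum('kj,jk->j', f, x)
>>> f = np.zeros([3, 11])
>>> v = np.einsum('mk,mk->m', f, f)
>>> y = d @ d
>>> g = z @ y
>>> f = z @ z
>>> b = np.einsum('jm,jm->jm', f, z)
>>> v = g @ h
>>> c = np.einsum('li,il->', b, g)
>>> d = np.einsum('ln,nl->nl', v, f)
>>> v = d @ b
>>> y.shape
(29, 29)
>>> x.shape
(31, 29)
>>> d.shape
(29, 29)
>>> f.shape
(29, 29)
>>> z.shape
(29, 29)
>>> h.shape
(29, 29)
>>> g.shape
(29, 29)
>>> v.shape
(29, 29)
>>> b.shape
(29, 29)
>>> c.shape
()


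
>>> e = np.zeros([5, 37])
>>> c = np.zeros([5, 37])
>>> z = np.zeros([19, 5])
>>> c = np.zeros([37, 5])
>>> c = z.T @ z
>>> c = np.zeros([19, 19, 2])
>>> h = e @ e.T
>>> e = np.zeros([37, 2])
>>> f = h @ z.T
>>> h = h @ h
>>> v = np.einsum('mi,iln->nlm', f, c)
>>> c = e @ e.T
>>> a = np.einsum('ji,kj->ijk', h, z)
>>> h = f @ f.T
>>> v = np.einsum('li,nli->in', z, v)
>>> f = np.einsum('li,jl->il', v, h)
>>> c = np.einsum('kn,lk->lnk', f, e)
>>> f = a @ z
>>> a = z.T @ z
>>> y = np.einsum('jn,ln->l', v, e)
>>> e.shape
(37, 2)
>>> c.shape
(37, 5, 2)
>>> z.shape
(19, 5)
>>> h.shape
(5, 5)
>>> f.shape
(5, 5, 5)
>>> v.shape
(5, 2)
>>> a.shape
(5, 5)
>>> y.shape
(37,)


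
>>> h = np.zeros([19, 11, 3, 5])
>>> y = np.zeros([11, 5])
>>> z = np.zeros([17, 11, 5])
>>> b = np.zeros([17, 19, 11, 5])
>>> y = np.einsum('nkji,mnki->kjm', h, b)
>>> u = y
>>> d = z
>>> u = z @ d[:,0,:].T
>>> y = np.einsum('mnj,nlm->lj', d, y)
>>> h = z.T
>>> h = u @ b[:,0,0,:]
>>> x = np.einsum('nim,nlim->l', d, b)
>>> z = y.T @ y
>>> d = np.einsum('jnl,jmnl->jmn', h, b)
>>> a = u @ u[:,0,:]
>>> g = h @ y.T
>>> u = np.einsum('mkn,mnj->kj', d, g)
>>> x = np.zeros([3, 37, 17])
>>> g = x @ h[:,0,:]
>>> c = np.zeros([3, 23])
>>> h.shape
(17, 11, 5)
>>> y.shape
(3, 5)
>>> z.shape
(5, 5)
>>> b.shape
(17, 19, 11, 5)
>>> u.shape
(19, 3)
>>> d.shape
(17, 19, 11)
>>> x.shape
(3, 37, 17)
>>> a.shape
(17, 11, 17)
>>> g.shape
(3, 37, 5)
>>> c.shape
(3, 23)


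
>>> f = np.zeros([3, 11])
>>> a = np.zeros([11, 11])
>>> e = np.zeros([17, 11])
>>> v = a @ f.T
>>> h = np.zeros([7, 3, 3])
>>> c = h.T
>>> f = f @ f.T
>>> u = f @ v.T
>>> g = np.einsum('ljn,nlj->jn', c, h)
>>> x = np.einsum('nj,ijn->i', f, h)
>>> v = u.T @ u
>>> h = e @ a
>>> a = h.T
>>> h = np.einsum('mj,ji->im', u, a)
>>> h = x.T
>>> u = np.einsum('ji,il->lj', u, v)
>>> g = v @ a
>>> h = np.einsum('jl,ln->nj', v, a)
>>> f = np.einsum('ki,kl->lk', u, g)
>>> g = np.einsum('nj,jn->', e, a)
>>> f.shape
(17, 11)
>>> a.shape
(11, 17)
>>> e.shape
(17, 11)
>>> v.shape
(11, 11)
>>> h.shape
(17, 11)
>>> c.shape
(3, 3, 7)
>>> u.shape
(11, 3)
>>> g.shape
()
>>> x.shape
(7,)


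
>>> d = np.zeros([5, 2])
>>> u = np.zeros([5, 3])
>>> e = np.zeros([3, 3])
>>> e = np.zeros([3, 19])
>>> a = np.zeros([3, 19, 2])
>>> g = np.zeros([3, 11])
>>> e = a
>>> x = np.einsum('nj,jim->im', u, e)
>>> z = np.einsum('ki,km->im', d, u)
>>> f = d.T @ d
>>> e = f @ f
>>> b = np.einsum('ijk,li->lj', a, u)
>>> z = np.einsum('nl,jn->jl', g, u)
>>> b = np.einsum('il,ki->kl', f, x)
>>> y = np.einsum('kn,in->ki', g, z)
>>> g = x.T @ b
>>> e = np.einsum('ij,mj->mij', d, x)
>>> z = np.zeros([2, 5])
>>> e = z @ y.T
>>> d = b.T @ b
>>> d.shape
(2, 2)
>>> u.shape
(5, 3)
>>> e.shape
(2, 3)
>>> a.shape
(3, 19, 2)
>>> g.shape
(2, 2)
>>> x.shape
(19, 2)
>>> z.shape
(2, 5)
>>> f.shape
(2, 2)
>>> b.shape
(19, 2)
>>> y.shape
(3, 5)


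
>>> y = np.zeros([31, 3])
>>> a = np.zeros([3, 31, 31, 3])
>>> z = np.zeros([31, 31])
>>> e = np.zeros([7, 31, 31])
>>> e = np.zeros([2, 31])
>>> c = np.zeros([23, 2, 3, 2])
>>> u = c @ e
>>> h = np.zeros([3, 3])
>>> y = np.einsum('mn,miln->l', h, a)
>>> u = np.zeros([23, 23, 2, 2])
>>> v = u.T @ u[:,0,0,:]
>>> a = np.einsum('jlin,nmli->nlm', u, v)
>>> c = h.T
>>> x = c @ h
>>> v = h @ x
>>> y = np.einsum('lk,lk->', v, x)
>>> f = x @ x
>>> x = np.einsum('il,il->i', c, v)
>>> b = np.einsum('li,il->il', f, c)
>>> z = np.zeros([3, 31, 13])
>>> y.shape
()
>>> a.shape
(2, 23, 2)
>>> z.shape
(3, 31, 13)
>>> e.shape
(2, 31)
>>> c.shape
(3, 3)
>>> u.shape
(23, 23, 2, 2)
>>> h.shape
(3, 3)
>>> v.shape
(3, 3)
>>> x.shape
(3,)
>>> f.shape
(3, 3)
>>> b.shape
(3, 3)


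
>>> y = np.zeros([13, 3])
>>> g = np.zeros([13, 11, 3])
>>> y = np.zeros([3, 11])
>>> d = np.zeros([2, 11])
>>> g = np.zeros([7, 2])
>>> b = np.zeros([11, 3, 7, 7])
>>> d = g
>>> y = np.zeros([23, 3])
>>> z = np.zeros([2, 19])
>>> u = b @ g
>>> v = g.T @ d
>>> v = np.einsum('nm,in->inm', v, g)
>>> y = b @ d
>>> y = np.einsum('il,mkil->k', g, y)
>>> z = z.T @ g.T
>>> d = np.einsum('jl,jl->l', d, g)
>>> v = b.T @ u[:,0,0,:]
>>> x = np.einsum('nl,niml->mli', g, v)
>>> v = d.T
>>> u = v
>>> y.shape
(3,)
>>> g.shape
(7, 2)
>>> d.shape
(2,)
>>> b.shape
(11, 3, 7, 7)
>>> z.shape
(19, 7)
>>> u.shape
(2,)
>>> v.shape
(2,)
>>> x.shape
(3, 2, 7)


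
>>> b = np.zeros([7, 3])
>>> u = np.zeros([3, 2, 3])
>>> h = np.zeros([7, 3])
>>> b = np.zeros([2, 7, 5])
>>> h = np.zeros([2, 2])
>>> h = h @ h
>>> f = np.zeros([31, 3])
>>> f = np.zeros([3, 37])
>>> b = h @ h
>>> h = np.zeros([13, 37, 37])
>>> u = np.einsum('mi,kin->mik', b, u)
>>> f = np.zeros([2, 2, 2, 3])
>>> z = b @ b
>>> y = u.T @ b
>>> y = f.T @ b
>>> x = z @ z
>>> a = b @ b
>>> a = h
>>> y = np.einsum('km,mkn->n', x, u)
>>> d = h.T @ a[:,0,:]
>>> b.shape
(2, 2)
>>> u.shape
(2, 2, 3)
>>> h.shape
(13, 37, 37)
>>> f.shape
(2, 2, 2, 3)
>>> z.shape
(2, 2)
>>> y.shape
(3,)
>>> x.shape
(2, 2)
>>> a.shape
(13, 37, 37)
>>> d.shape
(37, 37, 37)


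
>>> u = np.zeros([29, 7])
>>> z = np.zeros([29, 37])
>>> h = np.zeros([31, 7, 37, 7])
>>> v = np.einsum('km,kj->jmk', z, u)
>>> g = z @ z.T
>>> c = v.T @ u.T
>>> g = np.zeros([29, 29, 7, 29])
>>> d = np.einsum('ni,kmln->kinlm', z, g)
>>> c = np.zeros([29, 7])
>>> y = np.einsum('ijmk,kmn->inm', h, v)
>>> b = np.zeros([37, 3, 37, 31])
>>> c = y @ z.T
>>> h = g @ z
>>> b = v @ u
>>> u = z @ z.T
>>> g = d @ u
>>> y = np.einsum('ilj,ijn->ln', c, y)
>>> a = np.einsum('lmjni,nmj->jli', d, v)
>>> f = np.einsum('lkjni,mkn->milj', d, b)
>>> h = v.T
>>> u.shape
(29, 29)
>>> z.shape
(29, 37)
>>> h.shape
(29, 37, 7)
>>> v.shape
(7, 37, 29)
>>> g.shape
(29, 37, 29, 7, 29)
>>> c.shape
(31, 29, 29)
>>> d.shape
(29, 37, 29, 7, 29)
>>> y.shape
(29, 37)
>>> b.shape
(7, 37, 7)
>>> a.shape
(29, 29, 29)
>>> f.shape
(7, 29, 29, 29)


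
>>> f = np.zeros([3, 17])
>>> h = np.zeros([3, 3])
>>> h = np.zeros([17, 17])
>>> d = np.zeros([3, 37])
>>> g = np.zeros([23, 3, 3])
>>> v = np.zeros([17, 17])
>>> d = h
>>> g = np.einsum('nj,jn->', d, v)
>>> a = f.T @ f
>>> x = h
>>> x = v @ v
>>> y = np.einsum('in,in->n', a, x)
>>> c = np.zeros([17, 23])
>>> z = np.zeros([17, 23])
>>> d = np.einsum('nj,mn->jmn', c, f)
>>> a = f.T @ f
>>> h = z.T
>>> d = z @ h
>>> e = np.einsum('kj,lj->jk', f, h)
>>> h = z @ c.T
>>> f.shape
(3, 17)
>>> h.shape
(17, 17)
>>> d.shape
(17, 17)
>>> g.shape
()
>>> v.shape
(17, 17)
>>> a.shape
(17, 17)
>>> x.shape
(17, 17)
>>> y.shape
(17,)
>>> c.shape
(17, 23)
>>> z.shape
(17, 23)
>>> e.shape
(17, 3)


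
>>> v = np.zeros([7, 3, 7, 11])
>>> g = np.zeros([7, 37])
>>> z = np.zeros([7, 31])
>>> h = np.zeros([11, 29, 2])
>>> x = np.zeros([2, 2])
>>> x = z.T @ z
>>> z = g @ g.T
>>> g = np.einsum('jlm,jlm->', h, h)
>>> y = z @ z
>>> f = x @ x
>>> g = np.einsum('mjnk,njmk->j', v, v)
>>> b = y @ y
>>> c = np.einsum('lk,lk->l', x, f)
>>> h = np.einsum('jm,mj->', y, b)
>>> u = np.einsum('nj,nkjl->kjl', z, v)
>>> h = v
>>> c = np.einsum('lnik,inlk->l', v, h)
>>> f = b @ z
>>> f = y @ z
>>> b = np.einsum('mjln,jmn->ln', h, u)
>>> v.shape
(7, 3, 7, 11)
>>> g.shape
(3,)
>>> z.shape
(7, 7)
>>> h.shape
(7, 3, 7, 11)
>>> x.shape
(31, 31)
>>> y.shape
(7, 7)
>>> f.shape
(7, 7)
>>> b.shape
(7, 11)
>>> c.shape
(7,)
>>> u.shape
(3, 7, 11)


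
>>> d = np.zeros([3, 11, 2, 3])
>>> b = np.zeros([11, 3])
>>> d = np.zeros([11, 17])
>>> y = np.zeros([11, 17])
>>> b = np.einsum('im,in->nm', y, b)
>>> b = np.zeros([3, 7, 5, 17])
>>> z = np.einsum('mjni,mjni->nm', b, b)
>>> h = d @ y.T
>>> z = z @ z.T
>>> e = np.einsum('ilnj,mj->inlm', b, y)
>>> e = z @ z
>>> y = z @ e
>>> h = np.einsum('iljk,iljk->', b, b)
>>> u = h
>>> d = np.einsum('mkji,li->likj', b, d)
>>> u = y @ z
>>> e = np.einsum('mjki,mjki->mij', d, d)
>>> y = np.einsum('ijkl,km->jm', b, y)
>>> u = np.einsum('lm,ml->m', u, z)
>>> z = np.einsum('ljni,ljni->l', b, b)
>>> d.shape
(11, 17, 7, 5)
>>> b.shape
(3, 7, 5, 17)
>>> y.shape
(7, 5)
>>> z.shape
(3,)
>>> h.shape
()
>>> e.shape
(11, 5, 17)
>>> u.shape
(5,)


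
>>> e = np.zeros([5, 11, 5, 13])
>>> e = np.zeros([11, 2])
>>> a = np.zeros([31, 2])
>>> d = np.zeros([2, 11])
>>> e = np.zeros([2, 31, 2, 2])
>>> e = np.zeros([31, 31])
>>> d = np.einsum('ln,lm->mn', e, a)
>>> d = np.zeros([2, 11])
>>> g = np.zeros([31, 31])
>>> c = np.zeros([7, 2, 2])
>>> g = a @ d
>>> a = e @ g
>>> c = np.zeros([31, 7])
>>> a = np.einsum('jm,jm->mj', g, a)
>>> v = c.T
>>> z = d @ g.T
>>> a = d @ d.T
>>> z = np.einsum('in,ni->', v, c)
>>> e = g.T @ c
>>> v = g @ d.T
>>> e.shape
(11, 7)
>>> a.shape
(2, 2)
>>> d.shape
(2, 11)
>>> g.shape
(31, 11)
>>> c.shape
(31, 7)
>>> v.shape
(31, 2)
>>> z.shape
()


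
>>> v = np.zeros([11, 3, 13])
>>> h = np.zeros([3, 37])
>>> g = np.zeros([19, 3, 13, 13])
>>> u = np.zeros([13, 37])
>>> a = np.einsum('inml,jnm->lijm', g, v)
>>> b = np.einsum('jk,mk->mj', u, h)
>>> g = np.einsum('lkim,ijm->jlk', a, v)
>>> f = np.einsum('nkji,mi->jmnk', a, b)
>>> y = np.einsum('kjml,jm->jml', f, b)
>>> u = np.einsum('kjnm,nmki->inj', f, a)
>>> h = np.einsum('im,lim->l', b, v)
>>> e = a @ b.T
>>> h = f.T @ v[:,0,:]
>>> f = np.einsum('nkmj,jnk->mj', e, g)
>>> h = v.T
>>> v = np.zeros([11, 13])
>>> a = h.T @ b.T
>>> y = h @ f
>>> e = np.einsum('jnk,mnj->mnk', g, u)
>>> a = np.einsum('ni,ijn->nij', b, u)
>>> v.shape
(11, 13)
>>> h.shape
(13, 3, 11)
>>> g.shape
(3, 13, 19)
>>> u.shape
(13, 13, 3)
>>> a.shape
(3, 13, 13)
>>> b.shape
(3, 13)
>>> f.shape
(11, 3)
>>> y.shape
(13, 3, 3)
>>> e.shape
(13, 13, 19)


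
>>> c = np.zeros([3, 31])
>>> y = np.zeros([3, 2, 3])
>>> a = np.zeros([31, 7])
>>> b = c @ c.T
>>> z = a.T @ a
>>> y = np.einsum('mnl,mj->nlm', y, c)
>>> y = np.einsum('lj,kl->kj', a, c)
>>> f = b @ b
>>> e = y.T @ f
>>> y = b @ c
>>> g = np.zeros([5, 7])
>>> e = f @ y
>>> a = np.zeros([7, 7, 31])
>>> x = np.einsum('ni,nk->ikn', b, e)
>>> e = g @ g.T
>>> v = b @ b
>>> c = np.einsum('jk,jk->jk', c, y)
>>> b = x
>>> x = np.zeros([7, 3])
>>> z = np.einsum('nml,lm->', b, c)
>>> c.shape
(3, 31)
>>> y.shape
(3, 31)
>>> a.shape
(7, 7, 31)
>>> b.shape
(3, 31, 3)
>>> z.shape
()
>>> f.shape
(3, 3)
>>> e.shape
(5, 5)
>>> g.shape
(5, 7)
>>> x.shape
(7, 3)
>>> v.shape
(3, 3)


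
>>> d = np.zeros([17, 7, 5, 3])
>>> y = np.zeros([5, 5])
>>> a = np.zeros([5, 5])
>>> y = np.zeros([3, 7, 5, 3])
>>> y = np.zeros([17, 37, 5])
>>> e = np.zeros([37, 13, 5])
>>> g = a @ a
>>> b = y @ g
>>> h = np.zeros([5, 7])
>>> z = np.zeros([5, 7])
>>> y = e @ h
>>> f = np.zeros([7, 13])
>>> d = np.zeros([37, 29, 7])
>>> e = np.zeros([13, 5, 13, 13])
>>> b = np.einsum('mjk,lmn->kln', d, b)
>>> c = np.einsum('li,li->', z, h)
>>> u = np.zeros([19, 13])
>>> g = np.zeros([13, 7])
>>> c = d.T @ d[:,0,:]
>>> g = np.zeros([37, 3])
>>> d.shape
(37, 29, 7)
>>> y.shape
(37, 13, 7)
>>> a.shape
(5, 5)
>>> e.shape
(13, 5, 13, 13)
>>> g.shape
(37, 3)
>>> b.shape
(7, 17, 5)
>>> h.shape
(5, 7)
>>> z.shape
(5, 7)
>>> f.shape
(7, 13)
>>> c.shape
(7, 29, 7)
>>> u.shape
(19, 13)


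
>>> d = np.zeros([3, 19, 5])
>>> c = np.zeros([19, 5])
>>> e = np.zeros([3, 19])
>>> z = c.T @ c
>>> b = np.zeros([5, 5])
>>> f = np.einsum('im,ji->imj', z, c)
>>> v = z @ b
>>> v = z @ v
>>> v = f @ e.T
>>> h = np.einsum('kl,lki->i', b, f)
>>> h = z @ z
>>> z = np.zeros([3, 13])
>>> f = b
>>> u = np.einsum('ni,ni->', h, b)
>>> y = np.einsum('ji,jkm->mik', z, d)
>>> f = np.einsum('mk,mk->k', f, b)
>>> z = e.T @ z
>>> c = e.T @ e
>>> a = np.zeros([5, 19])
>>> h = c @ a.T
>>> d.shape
(3, 19, 5)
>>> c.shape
(19, 19)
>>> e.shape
(3, 19)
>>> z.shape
(19, 13)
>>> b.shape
(5, 5)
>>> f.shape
(5,)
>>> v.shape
(5, 5, 3)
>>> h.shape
(19, 5)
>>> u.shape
()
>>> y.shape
(5, 13, 19)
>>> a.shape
(5, 19)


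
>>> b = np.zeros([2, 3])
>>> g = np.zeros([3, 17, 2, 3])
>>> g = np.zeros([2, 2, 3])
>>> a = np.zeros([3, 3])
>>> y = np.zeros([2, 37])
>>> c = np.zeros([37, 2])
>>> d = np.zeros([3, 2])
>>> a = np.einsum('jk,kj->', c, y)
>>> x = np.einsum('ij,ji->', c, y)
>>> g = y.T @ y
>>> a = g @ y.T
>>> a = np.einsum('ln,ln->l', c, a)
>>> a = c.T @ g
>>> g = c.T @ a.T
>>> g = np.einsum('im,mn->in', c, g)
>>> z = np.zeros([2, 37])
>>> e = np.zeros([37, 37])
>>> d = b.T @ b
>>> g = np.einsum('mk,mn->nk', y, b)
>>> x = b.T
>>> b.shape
(2, 3)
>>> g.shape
(3, 37)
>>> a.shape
(2, 37)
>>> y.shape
(2, 37)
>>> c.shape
(37, 2)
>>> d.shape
(3, 3)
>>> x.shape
(3, 2)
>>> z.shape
(2, 37)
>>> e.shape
(37, 37)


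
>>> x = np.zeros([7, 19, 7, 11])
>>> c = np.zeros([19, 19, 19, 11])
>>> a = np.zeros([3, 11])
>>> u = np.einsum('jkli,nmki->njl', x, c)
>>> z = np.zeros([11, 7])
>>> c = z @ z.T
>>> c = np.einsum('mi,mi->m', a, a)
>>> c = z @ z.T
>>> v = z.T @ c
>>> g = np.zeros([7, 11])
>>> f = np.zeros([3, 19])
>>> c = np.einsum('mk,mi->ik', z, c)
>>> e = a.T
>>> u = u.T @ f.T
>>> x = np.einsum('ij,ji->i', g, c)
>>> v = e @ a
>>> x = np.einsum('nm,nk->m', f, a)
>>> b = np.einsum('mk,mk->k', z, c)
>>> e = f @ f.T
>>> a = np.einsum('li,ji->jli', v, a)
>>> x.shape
(19,)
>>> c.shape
(11, 7)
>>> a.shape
(3, 11, 11)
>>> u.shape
(7, 7, 3)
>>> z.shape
(11, 7)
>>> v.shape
(11, 11)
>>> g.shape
(7, 11)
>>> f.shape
(3, 19)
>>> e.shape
(3, 3)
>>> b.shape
(7,)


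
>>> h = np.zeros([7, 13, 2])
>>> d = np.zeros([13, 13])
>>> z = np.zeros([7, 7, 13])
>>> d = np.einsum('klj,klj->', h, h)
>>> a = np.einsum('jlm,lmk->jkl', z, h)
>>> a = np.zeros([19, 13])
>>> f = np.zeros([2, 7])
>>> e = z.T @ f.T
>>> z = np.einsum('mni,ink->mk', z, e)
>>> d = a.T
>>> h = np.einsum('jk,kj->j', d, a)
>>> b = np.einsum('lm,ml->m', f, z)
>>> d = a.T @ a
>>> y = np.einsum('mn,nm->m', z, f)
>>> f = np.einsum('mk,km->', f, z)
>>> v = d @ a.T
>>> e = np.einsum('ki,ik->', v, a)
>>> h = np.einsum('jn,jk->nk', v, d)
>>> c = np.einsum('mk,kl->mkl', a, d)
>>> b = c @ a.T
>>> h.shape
(19, 13)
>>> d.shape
(13, 13)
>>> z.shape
(7, 2)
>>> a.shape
(19, 13)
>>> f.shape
()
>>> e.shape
()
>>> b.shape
(19, 13, 19)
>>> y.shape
(7,)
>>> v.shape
(13, 19)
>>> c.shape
(19, 13, 13)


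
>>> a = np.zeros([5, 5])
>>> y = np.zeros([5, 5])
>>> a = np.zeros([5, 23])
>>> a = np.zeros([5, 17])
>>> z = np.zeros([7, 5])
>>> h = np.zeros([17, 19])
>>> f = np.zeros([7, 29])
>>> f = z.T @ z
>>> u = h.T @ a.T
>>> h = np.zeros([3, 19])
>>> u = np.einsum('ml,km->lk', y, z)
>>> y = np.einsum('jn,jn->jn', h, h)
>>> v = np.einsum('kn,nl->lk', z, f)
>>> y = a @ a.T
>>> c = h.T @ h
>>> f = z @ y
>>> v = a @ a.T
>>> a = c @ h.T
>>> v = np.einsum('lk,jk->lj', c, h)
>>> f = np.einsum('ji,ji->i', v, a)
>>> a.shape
(19, 3)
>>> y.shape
(5, 5)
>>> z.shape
(7, 5)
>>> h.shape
(3, 19)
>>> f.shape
(3,)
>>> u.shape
(5, 7)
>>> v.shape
(19, 3)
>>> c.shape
(19, 19)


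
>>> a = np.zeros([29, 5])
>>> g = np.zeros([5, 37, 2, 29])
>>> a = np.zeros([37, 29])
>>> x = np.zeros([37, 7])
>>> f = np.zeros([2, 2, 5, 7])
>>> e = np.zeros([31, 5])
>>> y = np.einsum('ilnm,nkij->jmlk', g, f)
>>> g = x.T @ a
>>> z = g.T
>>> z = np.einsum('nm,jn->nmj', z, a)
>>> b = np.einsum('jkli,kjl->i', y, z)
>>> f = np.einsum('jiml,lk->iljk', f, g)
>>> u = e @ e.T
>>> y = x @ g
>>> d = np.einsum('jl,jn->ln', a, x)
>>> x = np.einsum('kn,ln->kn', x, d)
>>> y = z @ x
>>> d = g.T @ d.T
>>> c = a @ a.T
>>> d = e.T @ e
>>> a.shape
(37, 29)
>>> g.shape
(7, 29)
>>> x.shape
(37, 7)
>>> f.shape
(2, 7, 2, 29)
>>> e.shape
(31, 5)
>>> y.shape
(29, 7, 7)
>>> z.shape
(29, 7, 37)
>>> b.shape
(2,)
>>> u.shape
(31, 31)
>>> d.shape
(5, 5)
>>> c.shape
(37, 37)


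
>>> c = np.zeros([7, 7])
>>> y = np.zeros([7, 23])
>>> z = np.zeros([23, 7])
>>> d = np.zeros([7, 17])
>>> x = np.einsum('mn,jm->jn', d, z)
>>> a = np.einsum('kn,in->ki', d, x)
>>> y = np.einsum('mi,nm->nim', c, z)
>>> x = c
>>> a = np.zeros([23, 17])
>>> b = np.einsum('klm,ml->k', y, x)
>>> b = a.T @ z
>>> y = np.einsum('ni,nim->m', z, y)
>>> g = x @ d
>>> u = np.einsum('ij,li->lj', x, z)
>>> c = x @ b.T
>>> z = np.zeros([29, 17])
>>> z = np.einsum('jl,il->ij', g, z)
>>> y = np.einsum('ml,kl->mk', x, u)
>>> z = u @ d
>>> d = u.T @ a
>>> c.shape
(7, 17)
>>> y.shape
(7, 23)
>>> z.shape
(23, 17)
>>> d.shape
(7, 17)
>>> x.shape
(7, 7)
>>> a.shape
(23, 17)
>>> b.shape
(17, 7)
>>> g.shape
(7, 17)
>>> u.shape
(23, 7)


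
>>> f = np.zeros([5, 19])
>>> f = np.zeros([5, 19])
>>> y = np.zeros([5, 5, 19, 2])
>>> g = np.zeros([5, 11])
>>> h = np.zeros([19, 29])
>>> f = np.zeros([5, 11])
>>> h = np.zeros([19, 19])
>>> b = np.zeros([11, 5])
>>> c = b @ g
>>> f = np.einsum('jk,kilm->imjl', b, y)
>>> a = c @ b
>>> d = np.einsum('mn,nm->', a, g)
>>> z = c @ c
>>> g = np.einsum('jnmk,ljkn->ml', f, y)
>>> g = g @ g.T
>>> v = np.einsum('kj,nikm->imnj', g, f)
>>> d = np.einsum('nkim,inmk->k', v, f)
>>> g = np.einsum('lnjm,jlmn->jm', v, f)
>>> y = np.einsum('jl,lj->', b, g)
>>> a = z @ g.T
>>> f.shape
(5, 2, 11, 19)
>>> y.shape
()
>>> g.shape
(5, 11)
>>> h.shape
(19, 19)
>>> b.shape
(11, 5)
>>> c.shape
(11, 11)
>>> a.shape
(11, 5)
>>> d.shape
(19,)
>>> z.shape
(11, 11)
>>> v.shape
(2, 19, 5, 11)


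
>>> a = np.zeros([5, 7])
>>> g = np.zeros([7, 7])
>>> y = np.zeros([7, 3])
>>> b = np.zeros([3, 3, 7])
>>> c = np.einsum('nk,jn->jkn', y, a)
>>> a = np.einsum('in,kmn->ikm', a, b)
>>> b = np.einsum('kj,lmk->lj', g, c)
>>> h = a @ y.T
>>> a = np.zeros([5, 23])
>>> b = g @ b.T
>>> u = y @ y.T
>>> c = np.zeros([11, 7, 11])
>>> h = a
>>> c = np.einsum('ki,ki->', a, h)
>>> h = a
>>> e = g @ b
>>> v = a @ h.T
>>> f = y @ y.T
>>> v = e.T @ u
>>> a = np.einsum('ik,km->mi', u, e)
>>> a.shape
(5, 7)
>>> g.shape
(7, 7)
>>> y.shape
(7, 3)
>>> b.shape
(7, 5)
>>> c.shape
()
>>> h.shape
(5, 23)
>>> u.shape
(7, 7)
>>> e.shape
(7, 5)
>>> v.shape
(5, 7)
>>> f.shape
(7, 7)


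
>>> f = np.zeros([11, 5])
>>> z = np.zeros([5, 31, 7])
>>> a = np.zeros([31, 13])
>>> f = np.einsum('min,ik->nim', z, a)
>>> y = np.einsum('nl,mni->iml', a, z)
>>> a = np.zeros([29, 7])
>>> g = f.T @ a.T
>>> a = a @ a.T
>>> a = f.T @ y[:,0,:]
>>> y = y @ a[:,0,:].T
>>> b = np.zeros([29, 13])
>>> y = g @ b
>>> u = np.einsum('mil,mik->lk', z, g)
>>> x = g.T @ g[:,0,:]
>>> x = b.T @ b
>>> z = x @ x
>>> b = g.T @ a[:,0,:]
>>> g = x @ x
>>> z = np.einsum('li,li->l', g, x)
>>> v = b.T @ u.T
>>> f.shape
(7, 31, 5)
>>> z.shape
(13,)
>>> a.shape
(5, 31, 13)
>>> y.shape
(5, 31, 13)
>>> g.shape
(13, 13)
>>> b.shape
(29, 31, 13)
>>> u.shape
(7, 29)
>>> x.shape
(13, 13)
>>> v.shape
(13, 31, 7)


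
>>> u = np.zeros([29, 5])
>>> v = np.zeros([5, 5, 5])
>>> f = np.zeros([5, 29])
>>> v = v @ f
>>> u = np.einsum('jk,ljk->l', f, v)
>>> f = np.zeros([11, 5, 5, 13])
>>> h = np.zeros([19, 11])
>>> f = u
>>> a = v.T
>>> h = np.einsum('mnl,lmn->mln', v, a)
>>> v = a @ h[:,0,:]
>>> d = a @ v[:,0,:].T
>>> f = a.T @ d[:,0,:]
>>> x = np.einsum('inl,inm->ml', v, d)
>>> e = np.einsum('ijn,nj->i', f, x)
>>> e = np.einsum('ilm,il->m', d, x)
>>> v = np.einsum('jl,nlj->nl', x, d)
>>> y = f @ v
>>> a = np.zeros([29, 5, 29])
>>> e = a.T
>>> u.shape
(5,)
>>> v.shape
(29, 5)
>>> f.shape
(5, 5, 29)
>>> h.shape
(5, 29, 5)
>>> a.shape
(29, 5, 29)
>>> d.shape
(29, 5, 29)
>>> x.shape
(29, 5)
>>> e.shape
(29, 5, 29)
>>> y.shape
(5, 5, 5)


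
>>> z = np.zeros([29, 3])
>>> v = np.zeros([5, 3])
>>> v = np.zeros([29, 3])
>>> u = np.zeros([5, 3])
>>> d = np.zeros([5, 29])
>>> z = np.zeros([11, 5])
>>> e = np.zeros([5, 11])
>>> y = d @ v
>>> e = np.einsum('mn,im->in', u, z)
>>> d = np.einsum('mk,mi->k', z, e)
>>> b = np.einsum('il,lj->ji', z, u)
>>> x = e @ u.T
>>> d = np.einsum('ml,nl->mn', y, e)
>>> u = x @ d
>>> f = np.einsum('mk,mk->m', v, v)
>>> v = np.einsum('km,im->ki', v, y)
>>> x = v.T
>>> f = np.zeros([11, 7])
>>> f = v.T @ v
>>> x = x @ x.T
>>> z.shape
(11, 5)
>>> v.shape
(29, 5)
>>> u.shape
(11, 11)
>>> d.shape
(5, 11)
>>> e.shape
(11, 3)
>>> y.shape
(5, 3)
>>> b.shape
(3, 11)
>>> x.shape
(5, 5)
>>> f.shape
(5, 5)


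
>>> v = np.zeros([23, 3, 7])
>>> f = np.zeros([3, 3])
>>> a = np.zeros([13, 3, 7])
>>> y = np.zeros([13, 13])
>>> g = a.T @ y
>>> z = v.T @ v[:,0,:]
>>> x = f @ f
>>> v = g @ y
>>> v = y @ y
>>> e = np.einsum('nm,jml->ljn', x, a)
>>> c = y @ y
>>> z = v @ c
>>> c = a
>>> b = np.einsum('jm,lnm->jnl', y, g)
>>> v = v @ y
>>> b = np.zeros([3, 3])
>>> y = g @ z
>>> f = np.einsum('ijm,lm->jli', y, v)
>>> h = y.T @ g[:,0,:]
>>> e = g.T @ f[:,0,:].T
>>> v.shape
(13, 13)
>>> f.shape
(3, 13, 7)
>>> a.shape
(13, 3, 7)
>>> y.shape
(7, 3, 13)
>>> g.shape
(7, 3, 13)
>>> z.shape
(13, 13)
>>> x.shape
(3, 3)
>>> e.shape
(13, 3, 3)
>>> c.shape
(13, 3, 7)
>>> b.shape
(3, 3)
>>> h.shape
(13, 3, 13)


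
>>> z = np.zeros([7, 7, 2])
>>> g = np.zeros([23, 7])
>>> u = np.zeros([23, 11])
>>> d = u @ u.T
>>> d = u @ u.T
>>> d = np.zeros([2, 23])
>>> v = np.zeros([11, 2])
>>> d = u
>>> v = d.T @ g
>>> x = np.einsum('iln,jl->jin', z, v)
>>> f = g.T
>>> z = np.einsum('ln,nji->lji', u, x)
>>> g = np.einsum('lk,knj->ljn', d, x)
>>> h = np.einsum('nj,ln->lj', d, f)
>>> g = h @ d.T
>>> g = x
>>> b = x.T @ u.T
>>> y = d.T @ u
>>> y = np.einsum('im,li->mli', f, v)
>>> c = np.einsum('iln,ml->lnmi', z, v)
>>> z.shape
(23, 7, 2)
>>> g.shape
(11, 7, 2)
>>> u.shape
(23, 11)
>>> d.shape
(23, 11)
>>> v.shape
(11, 7)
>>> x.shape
(11, 7, 2)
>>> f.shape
(7, 23)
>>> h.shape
(7, 11)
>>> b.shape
(2, 7, 23)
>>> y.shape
(23, 11, 7)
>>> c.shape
(7, 2, 11, 23)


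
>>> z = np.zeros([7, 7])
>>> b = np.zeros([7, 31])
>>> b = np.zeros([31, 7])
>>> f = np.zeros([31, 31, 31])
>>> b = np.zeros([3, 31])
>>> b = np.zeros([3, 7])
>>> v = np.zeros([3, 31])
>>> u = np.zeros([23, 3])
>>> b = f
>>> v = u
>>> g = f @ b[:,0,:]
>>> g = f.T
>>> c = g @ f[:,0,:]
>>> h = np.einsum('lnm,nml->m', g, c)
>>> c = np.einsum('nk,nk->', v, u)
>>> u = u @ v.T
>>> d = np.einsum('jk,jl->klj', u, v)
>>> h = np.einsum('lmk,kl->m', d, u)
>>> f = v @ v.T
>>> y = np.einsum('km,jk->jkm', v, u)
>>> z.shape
(7, 7)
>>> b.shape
(31, 31, 31)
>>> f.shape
(23, 23)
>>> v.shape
(23, 3)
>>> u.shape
(23, 23)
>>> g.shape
(31, 31, 31)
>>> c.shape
()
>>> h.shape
(3,)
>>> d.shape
(23, 3, 23)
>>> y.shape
(23, 23, 3)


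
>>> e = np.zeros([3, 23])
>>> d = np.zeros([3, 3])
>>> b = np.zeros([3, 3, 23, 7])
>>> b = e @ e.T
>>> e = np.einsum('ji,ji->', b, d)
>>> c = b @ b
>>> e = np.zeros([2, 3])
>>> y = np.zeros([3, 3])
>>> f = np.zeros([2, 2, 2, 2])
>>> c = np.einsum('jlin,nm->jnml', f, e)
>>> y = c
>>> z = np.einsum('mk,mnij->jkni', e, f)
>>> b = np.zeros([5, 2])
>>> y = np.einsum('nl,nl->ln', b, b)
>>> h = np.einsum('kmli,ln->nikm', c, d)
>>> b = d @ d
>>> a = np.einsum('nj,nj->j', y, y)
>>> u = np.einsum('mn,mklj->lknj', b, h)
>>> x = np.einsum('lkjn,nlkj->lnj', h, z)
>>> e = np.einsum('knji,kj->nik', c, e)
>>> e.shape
(2, 2, 2)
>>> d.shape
(3, 3)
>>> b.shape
(3, 3)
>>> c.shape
(2, 2, 3, 2)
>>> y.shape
(2, 5)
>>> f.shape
(2, 2, 2, 2)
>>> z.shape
(2, 3, 2, 2)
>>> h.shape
(3, 2, 2, 2)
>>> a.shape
(5,)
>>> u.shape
(2, 2, 3, 2)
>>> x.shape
(3, 2, 2)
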